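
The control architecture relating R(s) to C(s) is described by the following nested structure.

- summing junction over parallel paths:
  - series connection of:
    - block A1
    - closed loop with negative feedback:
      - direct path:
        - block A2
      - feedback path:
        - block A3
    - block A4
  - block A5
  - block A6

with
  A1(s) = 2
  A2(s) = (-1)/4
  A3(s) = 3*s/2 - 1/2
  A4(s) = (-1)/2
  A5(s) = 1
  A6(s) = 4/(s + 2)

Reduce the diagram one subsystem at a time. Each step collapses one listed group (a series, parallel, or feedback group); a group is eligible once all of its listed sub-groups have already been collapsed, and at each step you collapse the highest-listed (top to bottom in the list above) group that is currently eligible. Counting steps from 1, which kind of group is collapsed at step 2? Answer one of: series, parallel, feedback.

(1) feedback reduction of A2, A3
(2) multiply A1, [A2/(1+A2*A3)], A4 (series)
(3) add (A1*[A2/(1+A2*A3)]*A4), A5, A6 (parallel)
At step 2 the group reduced is series.

Answer: series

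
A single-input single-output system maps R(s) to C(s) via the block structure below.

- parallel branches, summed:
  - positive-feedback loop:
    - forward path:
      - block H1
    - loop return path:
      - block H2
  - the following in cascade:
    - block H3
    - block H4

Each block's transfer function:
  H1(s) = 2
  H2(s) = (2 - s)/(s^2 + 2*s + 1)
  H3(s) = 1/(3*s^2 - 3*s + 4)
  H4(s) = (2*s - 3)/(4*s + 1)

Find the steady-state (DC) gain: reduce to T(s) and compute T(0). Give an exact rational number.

Answer: -17/12

Working:
Step 1 - feedback reduction of H1, H2 -> (2*s^2 + 4*s + 2)/(s^2 + 4*s - 3)
Step 2 - reduce the series chain H3, H4 -> (2*s - 3)/(12*s^3 - 9*s^2 + 13*s + 4)
Step 3 - combine [H1/(1-H1*H2)], (H3*H4) in parallel -> (24*s^5 + 30*s^4 + 16*s^3 + 47*s^2 + 24*s + 17)/(12*s^5 + 39*s^4 - 59*s^3 + 83*s^2 - 23*s - 12)
DC gain: substitute s = 0 into T(s) from step 3: T(0) = 17/(-12) = -17/12.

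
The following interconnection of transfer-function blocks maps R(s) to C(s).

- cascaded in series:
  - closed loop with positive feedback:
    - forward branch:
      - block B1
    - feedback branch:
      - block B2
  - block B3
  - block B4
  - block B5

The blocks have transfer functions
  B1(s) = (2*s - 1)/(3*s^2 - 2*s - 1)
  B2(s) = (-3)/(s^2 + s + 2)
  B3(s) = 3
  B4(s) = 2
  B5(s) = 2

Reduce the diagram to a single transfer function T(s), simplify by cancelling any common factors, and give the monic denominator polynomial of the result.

[1] apply the feedback formula to B1, B2: (2*s^3 + s^2 + 3*s - 2)/(3*s^4 + s^3 + 3*s^2 + s - 5)
[2] combine [B1/(1-B1*B2)], B3, B4, B5 in series: (24*s^3 + 12*s^2 + 36*s - 24)/(3*s^4 + s^3 + 3*s^2 + s - 5)
The result of step 2 is T(s) in lowest terms. Its denominator has leading coefficient 3; dividing the denominator through by 3 makes it monic.

Therefore the answer is s^4 + s^3/3 + s^2 + s/3 - 5/3.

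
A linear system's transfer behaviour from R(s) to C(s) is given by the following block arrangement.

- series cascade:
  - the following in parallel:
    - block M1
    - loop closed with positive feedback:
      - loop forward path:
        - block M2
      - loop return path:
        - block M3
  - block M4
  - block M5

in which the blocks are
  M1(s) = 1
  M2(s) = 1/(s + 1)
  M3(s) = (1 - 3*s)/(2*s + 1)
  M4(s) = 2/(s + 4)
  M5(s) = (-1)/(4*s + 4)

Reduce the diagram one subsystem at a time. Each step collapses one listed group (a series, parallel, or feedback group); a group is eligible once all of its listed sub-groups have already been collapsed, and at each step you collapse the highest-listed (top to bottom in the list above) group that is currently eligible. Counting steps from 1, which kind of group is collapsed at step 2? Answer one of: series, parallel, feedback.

[1] collapse the loop (M2 forward, M3 return)
[2] sum the parallel branches M1, [M2/(1-M2*M3)]
[3] reduce the series chain (M1+[M2/(1-M2*M3)]), M4, M5
Step 2 collapses a parallel group.

Hence the answer: parallel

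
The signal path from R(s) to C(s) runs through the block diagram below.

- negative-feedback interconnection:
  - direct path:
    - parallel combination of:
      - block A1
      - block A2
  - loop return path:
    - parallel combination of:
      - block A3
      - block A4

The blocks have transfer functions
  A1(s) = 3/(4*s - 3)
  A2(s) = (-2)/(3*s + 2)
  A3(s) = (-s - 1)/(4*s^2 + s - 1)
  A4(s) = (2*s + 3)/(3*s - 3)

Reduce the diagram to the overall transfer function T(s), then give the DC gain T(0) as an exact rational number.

Answer: -2

Working:
[1] combine A1, A2 in parallel gives (s + 12)/(12*s^2 - s - 6)
[2] add A3, A4 (parallel) gives (8*s^3 + 11*s^2 + s)/(12*s^3 - 9*s^2 - 6*s + 3)
[3] feedback reduction of (A1+A2), (A3+A4) gives (12*s^4 + 135*s^3 - 114*s^2 - 69*s + 36)/(144*s^5 - 112*s^4 - 28*s^3 + 229*s^2 + 45*s - 18)
The step-3 result is T(s). Setting s = 0: T(0) = 36/(-18) = -2.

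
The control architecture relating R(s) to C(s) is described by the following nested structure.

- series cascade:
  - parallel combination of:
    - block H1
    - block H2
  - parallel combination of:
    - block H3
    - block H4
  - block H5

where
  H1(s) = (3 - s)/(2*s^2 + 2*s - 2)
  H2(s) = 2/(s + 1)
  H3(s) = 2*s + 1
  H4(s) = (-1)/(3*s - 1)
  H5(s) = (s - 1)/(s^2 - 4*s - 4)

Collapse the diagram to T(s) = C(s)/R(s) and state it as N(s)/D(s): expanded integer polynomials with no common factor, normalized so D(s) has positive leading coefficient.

Step 1 - parallel reduction of H1, H2: (3*s^2 + 6*s - 1)/(2*s^3 + 4*s^2 - 2)
Step 2 - sum the parallel branches H3, H4: (6*s^2 + s - 2)/(3*s - 1)
Step 3 - multiply (H1+H2), (H3+H4), H5 (series); the result is T(s) itself (integer coefficients, no common factor, positive leading denominator coefficient)

Final answer: (18*s^5 + 21*s^4 - 45*s^3 - 7*s^2 + 15*s - 2)/(6*s^6 - 14*s^5 - 68*s^4 - 30*s^3 + 42*s^2 + 16*s - 8)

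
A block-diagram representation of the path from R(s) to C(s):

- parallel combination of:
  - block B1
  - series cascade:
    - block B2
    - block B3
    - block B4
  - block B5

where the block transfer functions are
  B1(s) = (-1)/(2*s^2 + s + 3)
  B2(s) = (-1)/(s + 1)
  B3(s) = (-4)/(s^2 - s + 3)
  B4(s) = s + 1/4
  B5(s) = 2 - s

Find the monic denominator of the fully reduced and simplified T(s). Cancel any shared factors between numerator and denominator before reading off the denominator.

The answer is s^5 + s^4/2 + 7*s^3/2 + 4*s^2 + 9*s/2 + 9/2.

Reasoning:
(1) cascade B2, B3, B4 gives (4*s + 1)/(s^3 + 2*s + 3)
(2) combine B1, (B2*B3*B4), B5 in parallel gives (-2*s^6 + 3*s^5 - 5*s^4 + 13*s^3 + 13*s^2 + 20*s + 18)/(2*s^5 + s^4 + 7*s^3 + 8*s^2 + 9*s + 9)
No further cancellation is possible in the step-2 result, so that is T(s). Its denominator becomes monic after dividing by the leading coefficient 2.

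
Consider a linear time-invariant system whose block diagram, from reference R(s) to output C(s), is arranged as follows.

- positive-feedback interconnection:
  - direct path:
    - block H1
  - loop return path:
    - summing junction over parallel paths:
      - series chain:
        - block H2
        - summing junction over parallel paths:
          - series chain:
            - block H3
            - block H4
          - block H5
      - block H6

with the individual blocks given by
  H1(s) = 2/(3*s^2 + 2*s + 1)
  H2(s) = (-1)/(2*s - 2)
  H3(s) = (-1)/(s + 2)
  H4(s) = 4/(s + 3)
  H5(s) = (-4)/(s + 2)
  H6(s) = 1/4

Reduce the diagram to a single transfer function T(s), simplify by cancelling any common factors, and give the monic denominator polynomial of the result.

Answer: s^5 + 14*s^4/3 + 23*s^3/6 - 14*s^2/3 - 31*s/6 - 19/3

Working:
Step 1. reduce the series chain H3, H4, giving (-4)/(s^2 + 5*s + 6)
Step 2. reduce the parallel group (H3*H4), H5, giving (-4*s - 16)/(s^2 + 5*s + 6)
Step 3. combine H2, ((H3*H4)+H5) in series, giving (2*s + 8)/(s^3 + 4*s^2 + s - 6)
Step 4. combine (H2*((H3*H4)+H5)), H6 in parallel, giving (s^3 + 4*s^2 + 9*s + 26)/(4*s^3 + 16*s^2 + 4*s - 24)
Step 5. feedback reduction of H1, ((H2*((H3*H4)+H5))+H6), giving (4*s^3 + 16*s^2 + 4*s - 24)/(6*s^5 + 28*s^4 + 23*s^3 - 28*s^2 - 31*s - 38)
Step 5 gives the fully reduced T(s), with no common factor left to cancel. The denominator's leading coefficient is 6, so divide each of its coefficients by 6 to get the monic form.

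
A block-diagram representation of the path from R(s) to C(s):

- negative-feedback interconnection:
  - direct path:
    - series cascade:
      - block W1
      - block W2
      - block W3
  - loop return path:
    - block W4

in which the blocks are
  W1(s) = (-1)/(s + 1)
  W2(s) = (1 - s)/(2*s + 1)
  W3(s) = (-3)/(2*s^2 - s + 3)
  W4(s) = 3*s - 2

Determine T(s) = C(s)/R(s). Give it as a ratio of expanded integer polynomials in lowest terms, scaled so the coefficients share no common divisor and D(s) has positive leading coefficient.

[1] series reduction of W1, W2, W3 gives (3 - 3*s)/(4*s^4 + 4*s^3 + 5*s^2 + 8*s + 3)
[2] feedback reduction of (W1*W2*W3), W4: this yields T(s), and no further normalization is needed

Therefore the answer is (3 - 3*s)/(4*s^4 + 4*s^3 - 4*s^2 + 23*s - 3).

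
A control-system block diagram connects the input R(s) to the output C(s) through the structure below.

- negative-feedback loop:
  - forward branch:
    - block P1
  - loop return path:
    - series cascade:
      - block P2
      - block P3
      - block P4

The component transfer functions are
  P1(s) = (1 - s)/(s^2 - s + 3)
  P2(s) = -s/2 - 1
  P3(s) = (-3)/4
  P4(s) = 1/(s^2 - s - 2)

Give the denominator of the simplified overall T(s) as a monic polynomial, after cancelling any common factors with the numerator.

1. cascade P2, P3, P4; result (3*s + 6)/(8*s^2 - 8*s - 16)
2. reduce the feedback loop with forward P1 and return (P2*P3*P4); result (-8*s^3 + 16*s^2 + 8*s - 16)/(8*s^4 - 16*s^3 + 13*s^2 - 11*s - 42)
That last expression is T(s), already simplified. Scaling its denominator by 1/8 (the reciprocal of the leading coefficient) yields the monic denominator.

Final answer: s^4 - 2*s^3 + 13*s^2/8 - 11*s/8 - 21/4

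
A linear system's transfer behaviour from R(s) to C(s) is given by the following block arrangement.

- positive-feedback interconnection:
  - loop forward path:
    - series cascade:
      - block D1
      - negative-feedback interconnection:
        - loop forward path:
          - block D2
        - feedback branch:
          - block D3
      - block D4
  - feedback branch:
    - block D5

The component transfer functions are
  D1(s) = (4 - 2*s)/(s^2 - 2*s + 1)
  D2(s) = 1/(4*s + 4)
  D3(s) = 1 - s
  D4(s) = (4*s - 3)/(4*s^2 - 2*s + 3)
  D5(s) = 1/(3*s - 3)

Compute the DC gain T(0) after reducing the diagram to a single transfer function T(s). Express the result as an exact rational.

1. close the feedback loop around D2, D3; result 1/(3*s + 5)
2. multiply D1, [D2/(1+D2*D3)], D4 (series); result (-8*s^2 + 22*s - 12)/(12*s^5 - 10*s^4 - 17*s^3 + 31*s^2 - 31*s + 15)
3. close the feedback loop around (D1*[D2/(1+D2*D3)]*D4), D5; result (-24*s^3 + 90*s^2 - 102*s + 36)/(36*s^6 - 66*s^5 - 21*s^4 + 144*s^3 - 178*s^2 + 116*s - 33)
Evaluating the step-3 result (the overall T(s)) at s = 0 gives T(0) = 36/(-33) = -12/11.

Answer: -12/11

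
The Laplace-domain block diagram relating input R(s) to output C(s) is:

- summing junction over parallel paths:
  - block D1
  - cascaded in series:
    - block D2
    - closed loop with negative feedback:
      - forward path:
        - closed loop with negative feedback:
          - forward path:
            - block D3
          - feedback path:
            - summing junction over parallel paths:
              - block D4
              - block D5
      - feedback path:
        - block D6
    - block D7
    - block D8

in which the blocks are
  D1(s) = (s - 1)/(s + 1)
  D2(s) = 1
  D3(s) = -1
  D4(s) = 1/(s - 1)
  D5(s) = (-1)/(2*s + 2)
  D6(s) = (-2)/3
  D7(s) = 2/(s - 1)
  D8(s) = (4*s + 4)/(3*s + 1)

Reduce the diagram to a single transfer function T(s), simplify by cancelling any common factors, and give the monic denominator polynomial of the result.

Step 1 - sum the parallel branches D4, D5; result (s + 3)/(2*s^2 - 2)
Step 2 - feedback reduction of D3, (D4+D5); result (2 - 2*s^2)/(2*s^2 - s - 5)
Step 3 - reduce the feedback loop with forward [D3/(1+D3*(D4+D5))] and return D6; result (6 - 6*s^2)/(10*s^2 - 3*s - 19)
Step 4 - multiply D2, [[D3/(1+D3*(D4+D5))]/(1+[D3/(1+D3*(D4+D5))]*D6)], D7, D8 (series); result (-48*s^2 - 96*s - 48)/(30*s^3 + s^2 - 60*s - 19)
Step 5 - reduce the parallel group D1, (D2*[[D3/(1+D3*(D4+D5))]/(1+[D3/(1+D3*(D4+D5))]*D6)]*D7*D8); result (30*s^4 - 77*s^3 - 205*s^2 - 103*s - 29)/(30*s^4 + 31*s^3 - 59*s^2 - 79*s - 19)
Step 5 gives the fully reduced T(s), with no common factor left to cancel. The denominator's leading coefficient is 30, so divide each of its coefficients by 30 to get the monic form.

Hence the answer: s^4 + 31*s^3/30 - 59*s^2/30 - 79*s/30 - 19/30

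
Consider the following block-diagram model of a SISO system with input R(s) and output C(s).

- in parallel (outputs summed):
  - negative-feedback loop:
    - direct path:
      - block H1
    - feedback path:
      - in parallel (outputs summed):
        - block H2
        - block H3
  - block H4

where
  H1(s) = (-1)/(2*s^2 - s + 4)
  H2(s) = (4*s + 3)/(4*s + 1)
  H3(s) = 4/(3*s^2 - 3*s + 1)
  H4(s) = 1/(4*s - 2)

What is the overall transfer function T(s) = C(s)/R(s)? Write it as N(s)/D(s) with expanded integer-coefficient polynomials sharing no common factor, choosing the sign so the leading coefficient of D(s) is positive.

Step 1. sum the parallel branches H2, H3, giving (12*s^3 - 3*s^2 + 11*s + 7)/(12*s^3 - 9*s^2 + s + 1)
Step 2. apply the feedback formula to H1, (H2+H3), giving (-12*s^3 + 9*s^2 - s - 1)/(24*s^5 - 30*s^4 + 47*s^3 - 32*s^2 - 8*s - 3)
Step 3. reduce the parallel group [H1/(1+H1*(H2+H3))], H4 - this is the overall T(s), already in the required normalized form

Final answer: (24*s^5 - 78*s^4 + 107*s^3 - 54*s^2 - 10*s - 1)/(96*s^6 - 168*s^5 + 248*s^4 - 222*s^3 + 32*s^2 + 4*s + 6)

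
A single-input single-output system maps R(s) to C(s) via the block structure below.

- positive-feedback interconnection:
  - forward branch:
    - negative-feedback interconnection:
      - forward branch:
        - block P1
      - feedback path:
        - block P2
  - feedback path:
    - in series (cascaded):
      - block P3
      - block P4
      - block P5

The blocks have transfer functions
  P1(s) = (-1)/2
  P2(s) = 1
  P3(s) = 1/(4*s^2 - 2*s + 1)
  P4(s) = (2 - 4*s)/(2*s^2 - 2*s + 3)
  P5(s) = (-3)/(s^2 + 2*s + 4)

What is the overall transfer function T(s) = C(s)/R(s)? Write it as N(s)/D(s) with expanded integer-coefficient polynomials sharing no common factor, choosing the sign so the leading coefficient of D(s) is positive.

Reducing step by step:

(1) feedback reduction of P1, P2 -> -1
(2) multiply P3, P4, P5 (series) -> (12*s - 6)/(8*s^6 + 4*s^5 + 26*s^4 - 20*s^3 + 59*s^2 - 26*s + 12)
(3) feedback reduction of [P1/(1+P1*P2)], (P3*P4*P5) - this is the overall T(s), already in the required normalized form

Answer: (-8*s^6 - 4*s^5 - 26*s^4 + 20*s^3 - 59*s^2 + 26*s - 12)/(8*s^6 + 4*s^5 + 26*s^4 - 20*s^3 + 59*s^2 - 14*s + 6)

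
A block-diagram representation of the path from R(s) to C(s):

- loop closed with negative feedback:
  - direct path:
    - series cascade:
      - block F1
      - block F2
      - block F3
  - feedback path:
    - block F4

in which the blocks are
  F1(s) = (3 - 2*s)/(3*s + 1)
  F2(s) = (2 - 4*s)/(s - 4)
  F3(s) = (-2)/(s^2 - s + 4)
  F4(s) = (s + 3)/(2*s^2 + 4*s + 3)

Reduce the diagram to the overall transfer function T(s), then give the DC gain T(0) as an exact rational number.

1. series reduction of F1, F2, F3 = (-16*s^2 + 32*s - 12)/(3*s^4 - 14*s^3 + 19*s^2 - 40*s - 16)
2. feedback reduction of (F1*F2*F3), F4 = (-32*s^4 + 56*s^2 + 48*s - 36)/(6*s^6 - 16*s^5 - 9*s^4 - 62*s^3 - 151*s^2 - 100*s - 84)
Step 2 gives the overall T(s). Then T(0) = -36/(-84) = 3/7.

Hence the answer: 3/7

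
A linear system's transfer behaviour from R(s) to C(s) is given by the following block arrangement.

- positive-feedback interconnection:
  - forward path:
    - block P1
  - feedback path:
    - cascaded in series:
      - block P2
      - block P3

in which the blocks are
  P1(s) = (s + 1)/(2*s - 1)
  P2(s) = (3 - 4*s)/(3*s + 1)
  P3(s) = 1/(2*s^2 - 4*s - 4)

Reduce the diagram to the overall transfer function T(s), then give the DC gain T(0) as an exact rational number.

Step 1. multiply P2, P3 (series) gives (3 - 4*s)/(6*s^3 - 10*s^2 - 16*s - 4)
Step 2. collapse the loop (P1 forward, (P2*P3) return) gives (6*s^4 - 4*s^3 - 26*s^2 - 20*s - 4)/(12*s^4 - 26*s^3 - 18*s^2 + 9*s + 1)
Step 2 gives the overall T(s). Then T(0) = -4/1 = -4.

Final answer: -4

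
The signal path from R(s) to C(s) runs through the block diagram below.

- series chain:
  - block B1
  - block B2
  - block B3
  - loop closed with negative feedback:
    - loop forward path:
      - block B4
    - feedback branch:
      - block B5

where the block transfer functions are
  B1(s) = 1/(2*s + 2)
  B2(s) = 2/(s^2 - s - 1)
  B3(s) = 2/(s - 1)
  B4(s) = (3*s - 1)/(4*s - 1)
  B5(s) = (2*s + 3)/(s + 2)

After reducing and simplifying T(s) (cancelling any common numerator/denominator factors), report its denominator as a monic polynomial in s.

The answer is s^6 + 2*s^5/5 - 39*s^4/10 - 13*s^3/10 + 17*s^2/5 + 9*s/10 - 1/2.

Reasoning:
Step 1 - collapse the loop (B4 forward, B5 return) -> (3*s^2 + 5*s - 2)/(10*s^2 + 14*s - 5)
Step 2 - series reduction of B1, B2, B3, [B4/(1+B4*B5)] -> (6*s^2 + 10*s - 4)/(10*s^6 + 4*s^5 - 39*s^4 - 13*s^3 + 34*s^2 + 9*s - 5)
No further cancellation is possible in the step-2 result, so that is T(s). Its denominator becomes monic after dividing by the leading coefficient 10.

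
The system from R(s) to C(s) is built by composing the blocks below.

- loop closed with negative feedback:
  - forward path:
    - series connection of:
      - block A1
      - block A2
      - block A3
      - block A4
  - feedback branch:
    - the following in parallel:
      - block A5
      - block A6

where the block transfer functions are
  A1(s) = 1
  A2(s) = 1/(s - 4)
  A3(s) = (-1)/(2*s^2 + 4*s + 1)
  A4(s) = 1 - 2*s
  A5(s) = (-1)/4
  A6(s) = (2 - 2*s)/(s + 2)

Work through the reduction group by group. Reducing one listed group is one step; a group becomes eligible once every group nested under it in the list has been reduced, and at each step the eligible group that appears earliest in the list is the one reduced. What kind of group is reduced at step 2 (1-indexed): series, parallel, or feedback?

Answer: parallel

Working:
1. combine A1, A2, A3, A4 in series
2. parallel reduction of A5, A6
3. reduce the feedback loop with forward (A1*A2*A3*A4) and return (A5+A6)
Step 2: parallel.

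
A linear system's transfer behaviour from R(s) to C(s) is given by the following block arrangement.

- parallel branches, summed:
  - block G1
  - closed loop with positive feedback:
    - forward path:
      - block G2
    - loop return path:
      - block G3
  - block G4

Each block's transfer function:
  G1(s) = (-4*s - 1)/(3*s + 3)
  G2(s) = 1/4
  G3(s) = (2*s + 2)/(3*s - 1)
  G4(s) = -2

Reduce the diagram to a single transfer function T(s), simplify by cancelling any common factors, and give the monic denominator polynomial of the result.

First reduce the diagram to T(s).

Step 1. apply the feedback formula to G2, G3 -> (3*s - 1)/(10*s - 6)
Step 2. add G1, [G2/(1-G2*G3)], G4 (parallel) -> (-91*s^2 - 4*s + 39)/(30*s^2 + 12*s - 18)
The result of step 2 is T(s) in lowest terms. Its denominator has leading coefficient 30; dividing the denominator through by 30 makes it monic.

Answer: s^2 + 2*s/5 - 3/5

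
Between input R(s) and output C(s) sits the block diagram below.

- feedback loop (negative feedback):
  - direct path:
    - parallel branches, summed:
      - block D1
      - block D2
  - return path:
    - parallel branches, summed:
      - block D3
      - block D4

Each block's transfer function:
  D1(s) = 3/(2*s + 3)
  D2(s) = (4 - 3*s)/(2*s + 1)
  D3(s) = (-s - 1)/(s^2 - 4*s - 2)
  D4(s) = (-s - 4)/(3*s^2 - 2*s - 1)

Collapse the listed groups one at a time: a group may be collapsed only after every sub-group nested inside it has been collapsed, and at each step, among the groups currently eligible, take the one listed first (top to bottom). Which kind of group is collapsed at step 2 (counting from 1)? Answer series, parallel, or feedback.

Step 1: reduce the parallel group D1, D2
Step 2: parallel reduction of D3, D4
Step 3: close the feedback loop around (D1+D2), (D3+D4)
Step 2: parallel.

Final answer: parallel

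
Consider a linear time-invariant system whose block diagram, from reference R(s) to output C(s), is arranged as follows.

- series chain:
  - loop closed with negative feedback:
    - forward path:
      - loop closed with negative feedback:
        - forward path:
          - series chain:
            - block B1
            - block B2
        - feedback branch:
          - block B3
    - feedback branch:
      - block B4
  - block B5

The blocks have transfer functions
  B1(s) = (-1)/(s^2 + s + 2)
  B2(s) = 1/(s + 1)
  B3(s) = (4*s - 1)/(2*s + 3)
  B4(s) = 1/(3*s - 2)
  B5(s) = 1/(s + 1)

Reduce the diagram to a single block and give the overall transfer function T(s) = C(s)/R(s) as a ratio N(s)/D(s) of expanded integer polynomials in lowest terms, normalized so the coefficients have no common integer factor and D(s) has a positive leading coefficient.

Answer: (-6*s^2 - 5*s + 6)/(6*s^6 + 23*s^5 + 39*s^4 + 25*s^3 + 4*s^2 - 16*s - 17)

Working:
Step 1: multiply B1, B2 (series), giving (-1)/(s^3 + 2*s^2 + 3*s + 2)
Step 2: feedback reduction of (B1*B2), B3, giving (-2*s - 3)/(2*s^4 + 7*s^3 + 12*s^2 + 9*s + 7)
Step 3: reduce the feedback loop with forward [(B1*B2)/(1+(B1*B2)*B3)] and return B4, giving (-6*s^2 - 5*s + 6)/(6*s^5 + 17*s^4 + 22*s^3 + 3*s^2 + s - 17)
Step 4: series reduction of [[(B1*B2)/(1+(B1*B2)*B3)]/(1+[(B1*B2)/(1+(B1*B2)*B3)]*B4)], B5, giving the overall T(s)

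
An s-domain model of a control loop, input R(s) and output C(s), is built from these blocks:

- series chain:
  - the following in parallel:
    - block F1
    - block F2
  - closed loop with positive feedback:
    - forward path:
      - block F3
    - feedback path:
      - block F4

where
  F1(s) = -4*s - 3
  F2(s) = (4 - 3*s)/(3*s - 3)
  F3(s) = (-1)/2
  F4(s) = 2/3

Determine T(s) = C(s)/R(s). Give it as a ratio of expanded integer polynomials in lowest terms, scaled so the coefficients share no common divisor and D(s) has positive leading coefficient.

First reduce the diagram to T(s).

Step 1: parallel reduction of F1, F2, giving (13 - 12*s^2)/(3*s - 3)
Step 2: reduce the feedback loop with forward F3 and return F4, giving (-3)/8
Step 3: cascade (F1+F2), [F3/(1-F3*F4)], giving the overall T(s)

Answer: (12*s^2 - 13)/(8*s - 8)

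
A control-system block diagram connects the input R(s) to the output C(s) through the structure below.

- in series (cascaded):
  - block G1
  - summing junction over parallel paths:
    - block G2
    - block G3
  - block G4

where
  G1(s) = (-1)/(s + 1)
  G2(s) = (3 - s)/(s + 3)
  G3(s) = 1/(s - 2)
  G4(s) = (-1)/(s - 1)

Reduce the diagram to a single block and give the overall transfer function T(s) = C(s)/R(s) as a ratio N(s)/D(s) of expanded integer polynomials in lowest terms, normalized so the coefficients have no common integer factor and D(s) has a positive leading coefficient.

The answer is (-s^2 + 6*s - 3)/(s^4 + s^3 - 7*s^2 - s + 6).

Reasoning:
(1) reduce the parallel group G2, G3 gives (-s^2 + 6*s - 3)/(s^2 + s - 6)
(2) combine G1, (G2+G3), G4 in series, which is the overall transfer function T(s) = C(s)/R(s) in lowest terms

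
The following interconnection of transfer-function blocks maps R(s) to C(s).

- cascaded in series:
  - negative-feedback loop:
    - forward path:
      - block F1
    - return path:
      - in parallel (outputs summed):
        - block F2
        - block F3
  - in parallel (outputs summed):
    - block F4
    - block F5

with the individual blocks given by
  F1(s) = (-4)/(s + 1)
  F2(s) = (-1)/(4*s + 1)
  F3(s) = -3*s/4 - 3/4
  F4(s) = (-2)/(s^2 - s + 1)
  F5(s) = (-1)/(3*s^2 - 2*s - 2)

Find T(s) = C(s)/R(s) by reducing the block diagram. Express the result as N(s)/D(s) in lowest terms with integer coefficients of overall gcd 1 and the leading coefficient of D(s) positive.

1. combine F2, F3 in parallel; result (-12*s^2 - 15*s - 7)/(16*s + 4)
2. feedback reduction of F1, (F2+F3); result (-4*s - 1)/(4*s^2 + 5*s + 2)
3. reduce the parallel group F4, F5; result (-7*s^2 + 5*s + 3)/(3*s^4 - 5*s^3 + 3*s^2 - 2)
4. cascade [F1/(1+F1*(F2+F3))], (F4+F5) - this is the overall T(s), already in the required normalized form

Final answer: (28*s^3 - 13*s^2 - 17*s - 3)/(12*s^6 - 5*s^5 - 7*s^4 + 5*s^3 - 2*s^2 - 10*s - 4)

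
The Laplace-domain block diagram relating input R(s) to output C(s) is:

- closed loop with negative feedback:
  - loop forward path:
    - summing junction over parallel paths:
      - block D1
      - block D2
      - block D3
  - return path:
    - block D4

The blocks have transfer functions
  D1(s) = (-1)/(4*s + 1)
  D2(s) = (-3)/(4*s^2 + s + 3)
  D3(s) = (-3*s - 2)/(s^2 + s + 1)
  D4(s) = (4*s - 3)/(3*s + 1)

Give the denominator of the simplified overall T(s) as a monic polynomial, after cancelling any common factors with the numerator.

1. add D1, D2, D3 (parallel) gives (-52*s^4 - 73*s^3 - 78*s^2 - 54*s - 12)/(16*s^5 + 24*s^4 + 37*s^3 + 24*s^2 + 16*s + 3)
2. close the feedback loop around (D1+D2+D3), D4 gives (-156*s^5 - 271*s^4 - 307*s^3 - 240*s^2 - 90*s - 12)/(48*s^6 - 120*s^5 - s^4 + 16*s^3 + 90*s^2 + 139*s + 39)
T(s) is the step-2 result (common factors already cancelled). Leading coefficient of the denominator: 48. Divide through by 48 for the monic polynomial.

Hence the answer: s^6 - 5*s^5/2 - s^4/48 + s^3/3 + 15*s^2/8 + 139*s/48 + 13/16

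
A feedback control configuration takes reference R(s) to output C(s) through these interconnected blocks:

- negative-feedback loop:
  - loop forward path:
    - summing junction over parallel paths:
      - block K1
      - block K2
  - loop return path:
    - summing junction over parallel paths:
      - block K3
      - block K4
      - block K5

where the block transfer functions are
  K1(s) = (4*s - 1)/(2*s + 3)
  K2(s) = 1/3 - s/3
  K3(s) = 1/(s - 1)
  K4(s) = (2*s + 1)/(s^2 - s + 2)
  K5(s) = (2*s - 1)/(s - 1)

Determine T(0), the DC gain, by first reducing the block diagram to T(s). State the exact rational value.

(1) reduce the parallel group K1, K2; result (-2*s^2 + 11*s)/(6*s + 9)
(2) add K3, K4, K5 (parallel); result (2*s^3 + 3*s - 1)/(s^3 - 2*s^2 + 3*s - 2)
(3) feedback reduction of (K1+K2), (K3+K4+K5); result (2*s^5 - 15*s^4 + 28*s^3 - 37*s^2 + 22*s)/(4*s^5 - 28*s^4 + 9*s^3 - 35*s^2 - 4*s + 18)
That last expression is T(s); at s = 0 only the constant terms survive, so T(0) = 0/18 = 0.

Final answer: 0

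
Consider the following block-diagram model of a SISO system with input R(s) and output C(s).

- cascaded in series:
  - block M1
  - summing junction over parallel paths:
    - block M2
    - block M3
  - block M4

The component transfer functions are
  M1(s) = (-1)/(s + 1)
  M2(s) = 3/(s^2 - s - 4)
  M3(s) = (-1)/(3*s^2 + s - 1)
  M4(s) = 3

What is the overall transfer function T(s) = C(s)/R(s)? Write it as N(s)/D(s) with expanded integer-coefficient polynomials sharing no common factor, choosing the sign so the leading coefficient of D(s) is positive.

Answer: (-24*s^2 - 12*s - 3)/(3*s^5 + s^4 - 16*s^3 - 17*s^2 + s + 4)

Working:
Step 1: sum the parallel branches M2, M3 gives (8*s^2 + 4*s + 1)/(3*s^4 - 2*s^3 - 14*s^2 - 3*s + 4)
Step 2: multiply M1, (M2+M3), M4 (series): this yields T(s), and no further normalization is needed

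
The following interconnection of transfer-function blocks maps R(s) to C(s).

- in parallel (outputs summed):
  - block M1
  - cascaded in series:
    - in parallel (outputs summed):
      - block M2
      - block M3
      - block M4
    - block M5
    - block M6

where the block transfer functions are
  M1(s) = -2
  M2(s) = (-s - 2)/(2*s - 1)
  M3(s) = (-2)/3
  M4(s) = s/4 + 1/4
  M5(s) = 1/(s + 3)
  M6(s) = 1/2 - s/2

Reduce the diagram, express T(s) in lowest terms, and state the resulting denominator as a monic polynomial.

First reduce the diagram to T(s).

1. reduce the parallel group M2, M3, M4 = (6*s^2 - 25*s - 19)/(24*s - 12)
2. combine (M2+M3+M4), M5, M6 in series = (-6*s^3 + 31*s^2 - 6*s - 19)/(48*s^2 + 120*s - 72)
3. combine M1, ((M2+M3+M4)*M5*M6) in parallel = (-6*s^3 - 65*s^2 - 246*s + 125)/(48*s^2 + 120*s - 72)
T(s) is the step-3 result (common factors already cancelled). Leading coefficient of the denominator: 48. Divide through by 48 for the monic polynomial.

Answer: s^2 + 5*s/2 - 3/2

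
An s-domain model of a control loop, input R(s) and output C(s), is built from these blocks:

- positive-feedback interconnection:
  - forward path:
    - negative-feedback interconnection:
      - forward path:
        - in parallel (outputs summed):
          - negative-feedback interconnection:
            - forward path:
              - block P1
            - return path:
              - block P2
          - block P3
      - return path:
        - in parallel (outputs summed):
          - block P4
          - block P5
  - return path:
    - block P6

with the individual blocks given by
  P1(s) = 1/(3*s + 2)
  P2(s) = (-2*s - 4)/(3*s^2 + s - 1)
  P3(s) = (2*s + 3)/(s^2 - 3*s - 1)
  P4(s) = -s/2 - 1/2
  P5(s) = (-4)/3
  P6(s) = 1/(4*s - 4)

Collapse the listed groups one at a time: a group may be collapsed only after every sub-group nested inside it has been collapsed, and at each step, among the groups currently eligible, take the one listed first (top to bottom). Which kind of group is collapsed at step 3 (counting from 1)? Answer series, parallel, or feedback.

1. apply the feedback formula to P1, P2
2. combine [P1/(1+P1*P2)], P3 in parallel
3. sum the parallel branches P4, P5
4. feedback reduction of ([P1/(1+P1*P2)]+P3), (P4+P5)
5. close the feedback loop around [([P1/(1+P1*P2)]+P3)/(1+([P1/(1+P1*P2)]+P3)*(P4+P5))], P6
At step 3 the group reduced is parallel.

Therefore the answer is parallel.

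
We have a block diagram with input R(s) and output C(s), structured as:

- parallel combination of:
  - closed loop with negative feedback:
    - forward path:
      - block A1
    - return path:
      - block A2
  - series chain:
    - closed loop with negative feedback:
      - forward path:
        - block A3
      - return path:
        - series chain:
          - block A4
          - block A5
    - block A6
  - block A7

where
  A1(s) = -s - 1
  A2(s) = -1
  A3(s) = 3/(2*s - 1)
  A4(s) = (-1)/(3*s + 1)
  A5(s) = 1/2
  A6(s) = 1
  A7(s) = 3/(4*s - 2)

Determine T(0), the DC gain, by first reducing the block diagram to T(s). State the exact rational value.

[1] close the feedback loop around A1, A2 = (-s - 1)/(s + 2)
[2] reduce the series chain A4, A5 = (-1)/(6*s + 2)
[3] feedback reduction of A3, (A4*A5) = (18*s + 6)/(12*s^2 - 2*s - 5)
[4] reduce the series chain [A3/(1+A3*(A4*A5))], A6 = (18*s + 6)/(12*s^2 - 2*s - 5)
[5] add [A1/(1+A1*A2)], ([A3/(1+A3*(A4*A5))]*A6), A7 (parallel) = (-48*s^4 + 92*s^3 + 246*s^2 - 57*s - 64)/(48*s^4 + 64*s^3 - 80*s^2 - 22*s + 20)
That last expression is T(s); at s = 0 only the constant terms survive, so T(0) = -64/20 = -16/5.

Final answer: -16/5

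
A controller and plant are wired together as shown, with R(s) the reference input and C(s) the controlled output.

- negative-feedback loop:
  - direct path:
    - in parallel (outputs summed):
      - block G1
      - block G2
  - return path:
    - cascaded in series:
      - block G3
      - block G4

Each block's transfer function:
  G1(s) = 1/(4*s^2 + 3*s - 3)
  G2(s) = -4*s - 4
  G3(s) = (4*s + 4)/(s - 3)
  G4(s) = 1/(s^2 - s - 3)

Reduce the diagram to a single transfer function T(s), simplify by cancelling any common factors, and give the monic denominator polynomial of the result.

Step 1 - add G1, G2 (parallel); result (-16*s^3 - 28*s^2 + 13)/(4*s^2 + 3*s - 3)
Step 2 - cascade G3, G4; result (4*s + 4)/(s^3 - 4*s^2 + 9)
Step 3 - collapse the loop ((G1+G2) forward, (G3*G4) return); result (-16*s^6 + 36*s^5 + 112*s^4 - 131*s^3 - 304*s^2 + 117)/(4*s^5 - 77*s^4 - 191*s^3 - 64*s^2 + 79*s + 25)
T(s) is the step-3 result (common factors already cancelled). Leading coefficient of the denominator: 4. Divide through by 4 for the monic polynomial.

Hence the answer: s^5 - 77*s^4/4 - 191*s^3/4 - 16*s^2 + 79*s/4 + 25/4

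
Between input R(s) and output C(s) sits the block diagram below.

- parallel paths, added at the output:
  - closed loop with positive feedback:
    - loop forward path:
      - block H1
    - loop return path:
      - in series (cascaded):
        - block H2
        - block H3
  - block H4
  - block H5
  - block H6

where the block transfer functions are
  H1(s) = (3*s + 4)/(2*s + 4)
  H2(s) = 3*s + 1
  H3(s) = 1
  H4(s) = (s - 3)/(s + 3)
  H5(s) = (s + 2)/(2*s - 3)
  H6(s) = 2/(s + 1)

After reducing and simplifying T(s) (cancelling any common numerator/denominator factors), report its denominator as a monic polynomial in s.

(1) multiply H2, H3 (series) -> 3*s + 1
(2) collapse the loop (H1 forward, (H2*H3) return) -> (-3*s - 4)/(9*s^2 + 13*s)
(3) reduce the parallel group [H1/(1-H1*(H2*H3))], H4, H5, H6 -> (27*s^5 + 60*s^4 + 169*s^3 + 192*s^2 + 12*s + 36)/(18*s^5 + 71*s^4 + 11*s^3 - 159*s^2 - 117*s)
T(s) is the step-3 result (common factors already cancelled). Leading coefficient of the denominator: 18. Divide through by 18 for the monic polynomial.

Hence the answer: s^5 + 71*s^4/18 + 11*s^3/18 - 53*s^2/6 - 13*s/2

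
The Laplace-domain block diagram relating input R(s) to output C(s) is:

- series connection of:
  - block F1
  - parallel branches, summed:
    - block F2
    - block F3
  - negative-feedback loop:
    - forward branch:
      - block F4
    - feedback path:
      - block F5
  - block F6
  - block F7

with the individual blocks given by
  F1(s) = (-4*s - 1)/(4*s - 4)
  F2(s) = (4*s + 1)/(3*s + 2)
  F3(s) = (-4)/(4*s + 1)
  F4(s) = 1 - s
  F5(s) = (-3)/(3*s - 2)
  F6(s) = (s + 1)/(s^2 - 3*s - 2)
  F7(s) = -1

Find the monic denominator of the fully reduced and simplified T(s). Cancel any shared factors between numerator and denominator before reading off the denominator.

Reducing step by step:

[1] parallel reduction of F2, F3 = (16*s^2 - 4*s - 7)/(12*s^2 + 11*s + 2)
[2] feedback reduction of F4, F5 = (-3*s^2 + 5*s - 2)/(6*s - 5)
[3] series reduction of F1, (F2+F3), [F4/(1+F4*F5)], F6, F7 = (-48*s^4 - 4*s^3 + 57*s^2 - s - 14)/(72*s^4 - 228*s^3 - 148*s^2 + 144*s + 80)
Step 3 gives the fully reduced T(s), with no common factor left to cancel. The denominator's leading coefficient is 72, so divide each of its coefficients by 72 to get the monic form.

Answer: s^4 - 19*s^3/6 - 37*s^2/18 + 2*s + 10/9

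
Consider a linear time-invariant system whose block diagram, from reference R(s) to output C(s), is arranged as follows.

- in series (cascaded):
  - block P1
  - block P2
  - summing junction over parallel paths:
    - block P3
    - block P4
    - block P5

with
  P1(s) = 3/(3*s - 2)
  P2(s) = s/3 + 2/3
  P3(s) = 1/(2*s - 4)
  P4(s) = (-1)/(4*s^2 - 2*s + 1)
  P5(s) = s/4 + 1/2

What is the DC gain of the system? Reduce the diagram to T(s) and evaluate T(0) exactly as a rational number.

Answer: 3/4

Working:
Step 1 - sum the parallel branches P3, P4, P5 = (4*s^4 - 2*s^3 - 7*s^2 + 6)/(16*s^3 - 40*s^2 + 20*s - 8)
Step 2 - combine P1, P2, (P3+P4+P5) in series = (4*s^5 + 6*s^4 - 11*s^3 - 14*s^2 + 6*s + 12)/(48*s^4 - 152*s^3 + 140*s^2 - 64*s + 16)
That last expression is T(s); at s = 0 only the constant terms survive, so T(0) = 12/16 = 3/4.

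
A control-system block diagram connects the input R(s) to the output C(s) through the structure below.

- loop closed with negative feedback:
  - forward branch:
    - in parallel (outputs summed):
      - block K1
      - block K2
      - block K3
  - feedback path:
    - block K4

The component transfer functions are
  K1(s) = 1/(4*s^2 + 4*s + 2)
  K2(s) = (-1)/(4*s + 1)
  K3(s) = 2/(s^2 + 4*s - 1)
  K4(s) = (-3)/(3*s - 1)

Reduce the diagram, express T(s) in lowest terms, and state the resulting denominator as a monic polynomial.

[1] parallel reduction of K1, K2, K3, giving (-4*s^4 + 16*s^3 + 43*s^2 + 20*s + 5)/(16*s^5 + 84*s^4 + 76*s^3 + 30*s^2 - 4*s - 2)
[2] apply the feedback formula to (K1+K2+K3), K4, giving (-12*s^5 + 52*s^4 + 113*s^3 + 17*s^2 - 5*s - 5)/(48*s^6 + 236*s^5 + 156*s^4 - 34*s^3 - 171*s^2 - 62*s - 13)
Step 2 gives the fully reduced T(s), with no common factor left to cancel. The denominator's leading coefficient is 48, so divide each of its coefficients by 48 to get the monic form.

Final answer: s^6 + 59*s^5/12 + 13*s^4/4 - 17*s^3/24 - 57*s^2/16 - 31*s/24 - 13/48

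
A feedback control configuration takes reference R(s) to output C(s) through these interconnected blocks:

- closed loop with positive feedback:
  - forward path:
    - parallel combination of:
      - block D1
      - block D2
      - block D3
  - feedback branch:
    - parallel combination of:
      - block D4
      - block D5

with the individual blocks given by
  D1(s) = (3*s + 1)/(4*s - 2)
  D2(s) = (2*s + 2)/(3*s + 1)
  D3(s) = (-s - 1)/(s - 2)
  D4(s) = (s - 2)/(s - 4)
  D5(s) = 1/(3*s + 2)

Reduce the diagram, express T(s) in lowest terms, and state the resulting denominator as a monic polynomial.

First reduce the diagram to T(s).

Step 1: add D1, D2, D3 (parallel): (5*s^3 - 34*s^2 - 19*s + 8)/(12*s^3 - 26*s^2 + 2*s + 4)
Step 2: reduce the parallel group D4, D5: (3*s^2 - 3*s - 8)/(3*s^2 - 10*s - 8)
Step 3: collapse the loop ((D1+D2+D3) forward, (D4+D5) return): (15*s^5 - 152*s^4 + 243*s^3 + 486*s^2 + 72*s - 64)/(21*s^5 - 81*s^4 + 165*s^3 - 153*s^2 - 184*s + 32)
No further cancellation is possible in the step-3 result, so that is T(s). Its denominator becomes monic after dividing by the leading coefficient 21.

Answer: s^5 - 27*s^4/7 + 55*s^3/7 - 51*s^2/7 - 184*s/21 + 32/21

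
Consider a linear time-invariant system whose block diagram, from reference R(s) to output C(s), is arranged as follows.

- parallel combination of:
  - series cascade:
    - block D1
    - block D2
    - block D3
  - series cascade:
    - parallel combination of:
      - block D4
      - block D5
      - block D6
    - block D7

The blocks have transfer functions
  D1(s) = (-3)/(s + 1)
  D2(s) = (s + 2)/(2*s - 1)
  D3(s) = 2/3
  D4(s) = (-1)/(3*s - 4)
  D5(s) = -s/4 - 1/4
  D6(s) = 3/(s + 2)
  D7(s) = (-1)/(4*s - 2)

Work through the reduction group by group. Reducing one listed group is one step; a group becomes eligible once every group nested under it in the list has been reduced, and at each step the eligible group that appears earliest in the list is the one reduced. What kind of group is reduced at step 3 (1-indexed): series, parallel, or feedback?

Reducing step by step:

Step 1 - reduce the series chain D1, D2, D3
Step 2 - parallel reduction of D4, D5, D6
Step 3 - series reduction of (D4+D5+D6), D7
Step 4 - sum the parallel branches (D1*D2*D3), ((D4+D5+D6)*D7)
At step 3 the group reduced is series.

Answer: series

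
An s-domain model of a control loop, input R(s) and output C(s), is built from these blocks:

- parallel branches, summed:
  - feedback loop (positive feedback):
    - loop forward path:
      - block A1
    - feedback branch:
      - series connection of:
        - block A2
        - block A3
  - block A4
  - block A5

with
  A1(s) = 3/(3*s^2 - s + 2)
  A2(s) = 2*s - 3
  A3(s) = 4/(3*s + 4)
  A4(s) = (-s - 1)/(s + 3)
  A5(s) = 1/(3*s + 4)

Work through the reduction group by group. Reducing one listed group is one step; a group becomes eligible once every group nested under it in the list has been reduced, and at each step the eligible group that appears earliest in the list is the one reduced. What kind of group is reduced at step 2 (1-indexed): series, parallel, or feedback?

The answer is feedback.

Reasoning:
[1] series reduction of A2, A3
[2] apply the feedback formula to A1, (A2*A3)
[3] combine [A1/(1-A1*(A2*A3))], A4, A5 in parallel
The group at step 2 is a feedback group.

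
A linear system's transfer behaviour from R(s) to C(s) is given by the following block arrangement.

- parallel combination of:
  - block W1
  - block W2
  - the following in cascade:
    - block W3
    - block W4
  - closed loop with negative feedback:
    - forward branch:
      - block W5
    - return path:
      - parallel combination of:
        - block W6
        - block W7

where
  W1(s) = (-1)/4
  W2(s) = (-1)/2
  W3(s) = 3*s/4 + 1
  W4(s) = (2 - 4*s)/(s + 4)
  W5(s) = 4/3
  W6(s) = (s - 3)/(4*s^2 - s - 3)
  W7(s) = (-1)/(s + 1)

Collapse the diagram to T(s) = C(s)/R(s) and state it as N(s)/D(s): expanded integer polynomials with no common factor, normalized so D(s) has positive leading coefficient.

Reducing step by step:

Step 1. reduce the series chain W3, W4 gives (-6*s^2 - 5*s + 4)/(2*s + 8)
Step 2. combine W6, W7 in parallel gives (-3*s^2 - s)/(4*s^3 + 3*s^2 - 4*s - 3)
Step 3. close the feedback loop around W5, (W6+W7) gives (16*s^3 + 12*s^2 - 16*s - 12)/(12*s^3 - 3*s^2 - 16*s - 9)
Step 4. sum the parallel branches W1, W2, (W3*W4), [W5/(1+W5*(W6+W7))]: this yields T(s), and no further normalization is needed

Answer: (-144*s^5 - 56*s^4 + 487*s^3 + 456*s^2 - 123*s - 156)/(48*s^4 + 180*s^3 - 112*s^2 - 292*s - 144)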